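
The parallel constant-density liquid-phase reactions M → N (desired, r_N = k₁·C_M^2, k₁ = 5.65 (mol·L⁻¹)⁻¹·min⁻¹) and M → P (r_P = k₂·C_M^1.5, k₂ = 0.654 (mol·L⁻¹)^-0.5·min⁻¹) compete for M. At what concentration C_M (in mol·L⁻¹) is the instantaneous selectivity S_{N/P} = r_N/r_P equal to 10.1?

1.37 mol·L⁻¹

S_{N/P} = (k₁/k₂)·C_M^0.5 ⇒ C_M = (S·k₂/k₁)^(2).
= (10.1×0.654/5.65)^(2) = (1.169)^(2) = 1.37 mol·L⁻¹.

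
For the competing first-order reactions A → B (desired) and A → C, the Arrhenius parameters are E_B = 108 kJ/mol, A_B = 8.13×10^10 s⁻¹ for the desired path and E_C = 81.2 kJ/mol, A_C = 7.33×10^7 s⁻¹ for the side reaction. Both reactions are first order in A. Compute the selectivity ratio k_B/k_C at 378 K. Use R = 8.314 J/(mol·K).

0.220

With equal orders, S_{B/C} = k_B/k_C = (A_B/A_C)·exp[(E_C−E_B)/(RT)].
(E_C−E_B)/(RT) = (81.2−108)×10³/(8.314×378) = -26800/3143 = -8.528.
k_B/k_C = (8.13×10^10/7.33×10^7)·exp(-8.528) = 1109 × 1.979×10^-4 = 0.220.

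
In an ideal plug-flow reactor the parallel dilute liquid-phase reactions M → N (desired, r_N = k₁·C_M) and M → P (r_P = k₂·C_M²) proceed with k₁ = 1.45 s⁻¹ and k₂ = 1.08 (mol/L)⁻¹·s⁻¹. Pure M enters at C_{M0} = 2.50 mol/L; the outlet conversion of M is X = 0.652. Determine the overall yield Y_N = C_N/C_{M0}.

0.296

C_M = C_{M0}(1−X) = 0.8700 mol/L.
Along a PFR/batch, dC_N/dC_M = −r_N/(r_N+r_P) = −k₁/(k₁+k₂·C_M).
Integrating from C_{M0} to C_M: C_N = (1.45/1.08)·ln[(1.45+1.08·2.50)/(1.45+1.08·0.870)] = 1.343·ln(4.150/2.390) = 0.7411 mol/L.
Y_N = C_N/C_{M0} = 0.7411/2.50 = 0.296.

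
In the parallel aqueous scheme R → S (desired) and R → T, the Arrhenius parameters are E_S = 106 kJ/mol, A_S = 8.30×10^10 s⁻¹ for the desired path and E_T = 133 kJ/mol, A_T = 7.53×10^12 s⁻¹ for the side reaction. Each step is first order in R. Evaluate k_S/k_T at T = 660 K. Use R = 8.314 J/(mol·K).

k_S/k_T = (A_S/A_T)·exp[−(E_S−E_T)/(RT)] = (A_S/A_T)·exp[(E_T−E_S)/(RT)].
(E_T−E_S)/(RT) = (133−106)×10³/(8.314×660) = 27000/5487 = 4.921.
k_S/k_T = (8.30×10^10/7.53×10^12)·exp(4.921) = 0.01102 × 137.1 = 1.51.
Since E_S < E_T, lowering the temperature improves selectivity toward S.

1.51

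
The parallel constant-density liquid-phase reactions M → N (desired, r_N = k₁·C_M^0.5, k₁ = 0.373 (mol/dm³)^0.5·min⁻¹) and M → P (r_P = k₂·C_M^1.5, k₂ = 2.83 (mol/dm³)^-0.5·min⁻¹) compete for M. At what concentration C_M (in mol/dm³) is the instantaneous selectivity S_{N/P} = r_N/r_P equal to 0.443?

S_{N/P} = (k₁/k₂)·C_M⁻¹ ⇒ C_M = (S·k₂/k₁)^(-1).
= (0.443×2.83/0.373)^(-1) = (3.361)^(-1) = 0.298 mol/dm³.

0.298 mol/dm³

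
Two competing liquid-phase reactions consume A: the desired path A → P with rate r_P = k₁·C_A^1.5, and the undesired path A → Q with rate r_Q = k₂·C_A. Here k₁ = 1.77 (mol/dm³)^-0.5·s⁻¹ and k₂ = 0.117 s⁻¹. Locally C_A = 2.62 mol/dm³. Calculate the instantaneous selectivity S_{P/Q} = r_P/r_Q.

S_{P/Q} = r_P/r_Q = (k₁·C_A^1.5)/(k₂·C_A) = (k₁/k₂)·C_A^0.5.
= (1.77×2.620^1.5) / (0.117×2.620) = 7.506/0.3065 = 24.5.
Since the desired path is higher order in A, keeping C_A high (PFR or concentrated feed) favours P.

24.5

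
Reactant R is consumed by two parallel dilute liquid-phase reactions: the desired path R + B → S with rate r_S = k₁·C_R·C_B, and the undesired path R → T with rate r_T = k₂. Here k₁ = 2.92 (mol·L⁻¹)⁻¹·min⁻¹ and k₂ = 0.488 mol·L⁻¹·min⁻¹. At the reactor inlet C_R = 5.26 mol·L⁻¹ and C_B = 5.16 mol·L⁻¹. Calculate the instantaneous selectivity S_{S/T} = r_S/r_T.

S_{S/T} = r_S/r_T = (k₁·C_R·C_B)/(k₂) = (k₁/k₂)·C_R·C_B.
= (2.92×5.260×5.160) / (0.488) = 79.25/0.4880 = 162.
Since the desired path is higher order in R, keeping C_R high (PFR or concentrated feed) favours S.

162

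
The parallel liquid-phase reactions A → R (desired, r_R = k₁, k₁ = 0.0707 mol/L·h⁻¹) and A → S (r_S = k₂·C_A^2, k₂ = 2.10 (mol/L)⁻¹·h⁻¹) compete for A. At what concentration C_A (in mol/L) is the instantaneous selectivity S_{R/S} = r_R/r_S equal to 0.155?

S_{R/S} = (k₁/k₂)·C_A^-2 ⇒ C_A = (S·k₂/k₁)^(-0.5).
= (0.155×2.10/0.0707)^(-0.5) = (4.604)^(-0.5) = 0.466 mol/L.

0.466 mol/L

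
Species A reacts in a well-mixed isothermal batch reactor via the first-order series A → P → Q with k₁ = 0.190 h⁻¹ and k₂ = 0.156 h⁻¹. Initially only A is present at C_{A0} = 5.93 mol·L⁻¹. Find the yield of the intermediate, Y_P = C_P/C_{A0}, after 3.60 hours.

0.367

The intermediate concentration in a first-order A→B→C sequence is C_P = k₁C_{A0}(e^(−k₁t) − e^(−k₂t))/(k₂−k₁).
e^(−k₁t) = e^(−0.190×3.60) = e^(−0.6840) = 0.5046; e^(−k₂t) = e^(−0.5616) = 0.5703.
C_P = 0.190×5.93/(0.156−0.190) × (0.5046−0.5703) = (-33.14)×(-0.06570) = 2.177 mol·L⁻¹.
Y_P = C_P/C_{A0} = 2.177/5.93 = 0.367.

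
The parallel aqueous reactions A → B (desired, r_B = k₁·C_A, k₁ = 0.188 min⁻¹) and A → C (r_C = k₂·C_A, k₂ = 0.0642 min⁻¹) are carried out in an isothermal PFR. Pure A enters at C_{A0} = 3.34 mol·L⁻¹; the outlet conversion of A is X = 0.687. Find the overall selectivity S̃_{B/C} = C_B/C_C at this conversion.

C_A = C_{A0}(1−X) = 1.045 mol·L⁻¹.
Both paths are first order in A, so the instantaneous fraction to B is constant: dC_B/d(−C_A) = k₁/(k₁+k₂) = 0.7454.
C_B = 0.7454·(C_{A0}−C_A) = 0.7454×2.295 = 1.71 mol·L⁻¹.
C_C = (C_{A0}−C_A)−C_B = 0.5841 mol·L⁻¹; S̃_{B/C} = 1.710/0.5841 = 2.93.

2.93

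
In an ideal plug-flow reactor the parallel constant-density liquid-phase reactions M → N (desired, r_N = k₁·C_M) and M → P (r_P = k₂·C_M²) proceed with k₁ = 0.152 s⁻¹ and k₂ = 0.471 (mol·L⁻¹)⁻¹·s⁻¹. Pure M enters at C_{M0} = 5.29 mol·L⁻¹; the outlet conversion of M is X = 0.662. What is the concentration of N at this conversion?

C_M = C_{M0}(1−X) = 1.788 mol·L⁻¹.
Along a PFR/batch, dC_N/dC_M = −r_N/(r_N+r_P) = −k₁/(k₁+k₂·C_M).
Integrating from C_{M0} to C_M: C_N = (0.152/0.471)·ln[(0.152+0.471·5.29)/(0.152+0.471·1.79)] = 0.3227·ln(2.644/0.9942) = 0.3156 mol·L⁻¹.

0.316 mol·L⁻¹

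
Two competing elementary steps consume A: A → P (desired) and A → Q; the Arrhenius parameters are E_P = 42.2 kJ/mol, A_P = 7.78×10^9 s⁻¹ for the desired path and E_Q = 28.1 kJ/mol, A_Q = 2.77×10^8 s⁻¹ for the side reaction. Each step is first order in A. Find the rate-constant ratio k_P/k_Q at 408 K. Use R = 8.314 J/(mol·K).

Since both paths have the same order in A, the concentration cancels and S_{P/Q} = k_P/k_Q = (A_P/A_Q)·exp[(E_Q−E_P)/(RT)].
(E_Q−E_P)/(RT) = (28.1−42.2)×10³/(8.314×408) = -14100/3392 = -4.157.
k_P/k_Q = (7.78×10^9/2.77×10^8)·exp(-4.157) = 28.09 × 0.01566 = 0.440.

0.440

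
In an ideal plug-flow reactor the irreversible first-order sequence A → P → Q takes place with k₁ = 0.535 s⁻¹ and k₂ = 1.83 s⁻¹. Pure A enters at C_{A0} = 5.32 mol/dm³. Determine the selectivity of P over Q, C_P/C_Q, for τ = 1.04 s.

For first-order series with pure A initially, C_P(τ) = k₁C_{A0}/(k₂−k₁)·(e^(−k₁τ) − e^(−k₂τ)).
e^(−k₁τ) = e^(−0.535×1.04) = e^(−0.5564) = 0.5733; e^(−k₂τ) = e^(−1.903) = 0.1491.
C_P = 0.535×5.32/(1.83−0.535) × (0.5733−0.1491) = 2.198×0.4242 = 0.9323 mol/dm³.
C_A = C_{A0}e^(−k₁τ) = 3.050 mol/dm³, so C_Q = C_{A0}−C_A−C_P = 1.338 mol/dm³; C_P/C_Q = 0.697.

0.697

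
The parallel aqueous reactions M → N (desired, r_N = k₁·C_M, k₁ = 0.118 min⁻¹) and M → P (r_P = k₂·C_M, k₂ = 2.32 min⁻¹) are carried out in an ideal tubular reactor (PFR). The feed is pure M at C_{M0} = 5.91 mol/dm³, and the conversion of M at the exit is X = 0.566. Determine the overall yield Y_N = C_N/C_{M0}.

0.0274

C_M = C_{M0}(1−X) = 2.565 mol/dm³.
Both paths are first order in M, so the instantaneous fraction to N is constant: dC_N/d(−C_M) = k₁/(k₁+k₂) = 0.04840.
C_N = 0.04840·(C_{M0}−C_M) = 0.04840×3.345 = 0.162 mol/dm³.
Y_N = C_N/C_{M0} = 0.1619/5.91 = 0.0274.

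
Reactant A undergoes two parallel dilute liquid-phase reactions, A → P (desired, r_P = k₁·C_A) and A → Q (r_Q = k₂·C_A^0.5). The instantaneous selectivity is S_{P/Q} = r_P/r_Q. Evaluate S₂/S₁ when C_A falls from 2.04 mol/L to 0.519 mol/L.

S_{P/Q} = (k₁/k₂)·C_A^0.5, so S₂/S₁ = (C_{A,2}/C_{A,1})^0.5.
= (0.519/2.04)^0.5 = (0.2544)^0.5 = 0.504.
Selectivity toward P falls as C_A falls — high-concentration operation is favoured.

0.504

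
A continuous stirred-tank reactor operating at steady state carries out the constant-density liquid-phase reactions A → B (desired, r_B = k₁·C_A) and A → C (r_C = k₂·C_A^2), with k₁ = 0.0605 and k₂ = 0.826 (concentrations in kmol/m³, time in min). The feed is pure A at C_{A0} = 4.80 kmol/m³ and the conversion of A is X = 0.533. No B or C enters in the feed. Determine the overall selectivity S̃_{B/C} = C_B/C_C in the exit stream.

0.0327

Exit C_A = C_{A0}(1−X) = 4.80×0.467 = 2.242 kmol/m³.
In a CSTR the entire volume is at exit conditions, so r_B = 0.0605×2.242 = 0.1356 and r_C = 0.826×2.242^2 = 4.150.
Overall selectivity = C_B/C_C = r_Bτ/(r_Cτ) = r_B/r_C = 0.0327.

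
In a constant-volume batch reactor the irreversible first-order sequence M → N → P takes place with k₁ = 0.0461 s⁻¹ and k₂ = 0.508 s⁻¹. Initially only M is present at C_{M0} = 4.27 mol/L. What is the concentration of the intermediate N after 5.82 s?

0.304 mol/L

For first-order series with pure M initially, C_N(t) = k₁C_{M0}/(k₂−k₁)·(e^(−k₁t) − e^(−k₂t)).
e^(−k₁t) = e^(−0.0461×5.82) = e^(−0.2683) = 0.7647; e^(−k₂t) = e^(−2.957) = 0.05200.
C_N = 0.0461×4.27/(0.508−0.0461) × (0.7647−0.05200) = 0.4262×0.7127 = 0.3037 mol/L.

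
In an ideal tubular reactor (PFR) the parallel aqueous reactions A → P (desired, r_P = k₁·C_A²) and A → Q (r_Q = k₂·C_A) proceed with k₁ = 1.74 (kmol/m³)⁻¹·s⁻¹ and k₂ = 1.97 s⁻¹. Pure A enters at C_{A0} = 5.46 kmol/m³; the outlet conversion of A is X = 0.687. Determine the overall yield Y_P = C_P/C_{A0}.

0.512

C_A = C_{A0}(1−X) = 1.709 kmol/m³.
Along a PFR/batch, dC_Q/dC_A = −r_Q/(r_P+r_Q) = −k₂/(k₂+k₁·C_A).
Integrating from C_{A0} to C_A: C_Q = (1.97/1.74)·ln[(1.97+1.74·5.46)/(1.97+1.74·1.71)] = 1.132·ln(11.47/4.944) = 0.9529 kmol/m³.
Then C_P = (C_{A0}−C_A) − C_Q = 3.751 − 0.9529 = 2.798 kmol/m³.
Y_P = C_P/C_{A0} = 2.798/5.46 = 0.512.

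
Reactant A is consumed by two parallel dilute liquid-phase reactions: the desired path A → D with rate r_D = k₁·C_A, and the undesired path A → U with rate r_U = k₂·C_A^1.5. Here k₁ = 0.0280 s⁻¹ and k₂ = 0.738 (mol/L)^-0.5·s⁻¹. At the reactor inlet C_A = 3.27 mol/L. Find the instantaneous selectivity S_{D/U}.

S_{D/U} = r_D/r_U = (k₁·C_A)/(k₂·C_A^1.5) = (k₁/k₂)·C_A^-0.5.
= (0.0280×3.270) / (0.738×3.270^1.5) = 0.09156/4.364 = 0.0210.

0.0210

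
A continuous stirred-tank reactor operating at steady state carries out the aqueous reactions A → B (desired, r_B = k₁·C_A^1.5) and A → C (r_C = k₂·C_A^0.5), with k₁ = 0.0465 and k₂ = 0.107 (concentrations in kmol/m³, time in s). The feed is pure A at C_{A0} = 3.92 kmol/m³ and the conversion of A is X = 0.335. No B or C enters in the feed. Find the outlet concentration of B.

Exit C_A = C_{A0}(1−X) = 3.92×0.665 = 2.607 kmol/m³.
In a CSTR the entire volume is at exit conditions, so r_B = 0.0465×2.607^1.5 = 0.1957 and r_C = 0.107×2.607^0.5 = 0.1728.
Fraction of consumed A going to B: r_B/(r_B+r_C) = 0.5311.
C_B = 0.5311·C_{A0}·X = 0.5311×3.92×0.335 = 0.698 kmol/m³.

0.698 kmol/m³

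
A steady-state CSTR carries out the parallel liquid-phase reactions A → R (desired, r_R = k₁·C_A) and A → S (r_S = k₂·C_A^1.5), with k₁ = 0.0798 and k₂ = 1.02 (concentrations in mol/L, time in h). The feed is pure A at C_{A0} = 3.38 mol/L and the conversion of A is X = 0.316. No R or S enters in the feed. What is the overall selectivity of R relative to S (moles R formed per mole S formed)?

0.0515

Exit C_A = C_{A0}(1−X) = 3.38×0.684 = 2.312 mol/L.
Rates in a CSTR are evaluated at the outlet concentration: r_R = 0.0798×2.312 = 0.1845, r_S = 1.02×2.312^1.5 = 3.586.
Overall selectivity = C_R/C_S = r_Rτ/(r_Sτ) = r_R/r_S = 0.0515.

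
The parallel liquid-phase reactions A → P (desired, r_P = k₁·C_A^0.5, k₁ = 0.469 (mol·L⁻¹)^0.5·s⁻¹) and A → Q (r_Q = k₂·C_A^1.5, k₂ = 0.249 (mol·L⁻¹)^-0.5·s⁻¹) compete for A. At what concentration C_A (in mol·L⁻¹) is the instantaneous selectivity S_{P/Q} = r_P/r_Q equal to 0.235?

S_{P/Q} = (k₁/k₂)·C_A⁻¹ ⇒ C_A = (S·k₂/k₁)^(-1).
= (0.235×0.249/0.469)^(-1) = (0.1248)^(-1) = 8.02 mol·L⁻¹.

8.02 mol·L⁻¹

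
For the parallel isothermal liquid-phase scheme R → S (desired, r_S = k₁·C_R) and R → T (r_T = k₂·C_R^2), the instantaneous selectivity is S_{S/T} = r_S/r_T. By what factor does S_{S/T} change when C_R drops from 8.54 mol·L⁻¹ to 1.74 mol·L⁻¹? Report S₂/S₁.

S_{S/T} = (k₁/k₂)·C_R⁻¹, so S₂/S₁ = (C_{R,2}/C_{R,1})⁻¹.
= 8.54/1.74 = 4.91.

4.91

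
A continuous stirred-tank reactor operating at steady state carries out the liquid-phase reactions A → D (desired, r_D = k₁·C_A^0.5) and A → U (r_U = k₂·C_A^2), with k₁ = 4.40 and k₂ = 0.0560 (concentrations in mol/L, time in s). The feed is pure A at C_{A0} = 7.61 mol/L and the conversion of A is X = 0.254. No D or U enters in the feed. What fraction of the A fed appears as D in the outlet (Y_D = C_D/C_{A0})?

Exit C_A = C_{A0}(1−X) = 7.61×0.746 = 5.677 mol/L.
In a CSTR the entire volume is at exit conditions, so r_D = 4.40×5.677^0.5 = 10.48 and r_U = 0.0560×5.677^2 = 1.805.
Fraction of consumed A going to D: r_D/(r_D+r_U) = 0.8531.
C_D = 0.8531·C_{A0}·X = 0.8531×7.61×0.254 = 1.65 mol/L; Y_D = C_D/C_{A0} = 0.217.

0.217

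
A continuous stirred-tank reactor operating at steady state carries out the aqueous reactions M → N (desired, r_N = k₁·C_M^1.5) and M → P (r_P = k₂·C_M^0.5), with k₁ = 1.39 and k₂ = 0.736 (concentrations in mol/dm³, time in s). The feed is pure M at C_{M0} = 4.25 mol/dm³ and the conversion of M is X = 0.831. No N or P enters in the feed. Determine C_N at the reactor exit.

Exit C_M = C_{M0}(1−X) = 4.25×0.169 = 0.7183 mol/dm³.
In a CSTR the entire volume is at exit conditions, so r_N = 1.39×0.7183^1.5 = 0.8461 and r_P = 0.736×0.7183^0.5 = 0.6238.
Fraction of consumed M going to N: r_N/(r_N+r_P) = 0.5756.
C_N = 0.5756·C_{M0}·X = 0.5756×4.25×0.831 = 2.03 mol/dm³.

2.03 mol/dm³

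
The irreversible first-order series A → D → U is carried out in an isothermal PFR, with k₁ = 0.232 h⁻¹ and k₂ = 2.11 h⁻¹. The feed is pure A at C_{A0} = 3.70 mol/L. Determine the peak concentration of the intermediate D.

For a first-order series the maximum intermediate yield is C_{D,max}/C_{A0} = (k₁/k₂)^[k₂/(k₂−k₁)].
= (0.232/2.11)^(2.11/(2.11−0.232)) = (0.1100)^(1.124) = 0.08371.
C_{D,max} = 0.08371×3.70 = 0.310 mol/L.

0.310 mol/L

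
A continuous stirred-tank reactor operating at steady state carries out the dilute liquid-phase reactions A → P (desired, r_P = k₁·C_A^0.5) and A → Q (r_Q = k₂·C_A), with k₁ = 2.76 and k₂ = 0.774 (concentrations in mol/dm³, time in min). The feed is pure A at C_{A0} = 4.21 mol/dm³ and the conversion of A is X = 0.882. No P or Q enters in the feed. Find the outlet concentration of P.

Exit C_A = C_{A0}(1−X) = 4.21×0.118 = 0.4968 mol/dm³.
Rates in a CSTR are evaluated at the outlet concentration: r_P = 2.76×0.4968^0.5 = 1.945, r_Q = 0.774×0.4968 = 0.3845.
Fraction of consumed A going to P: r_P/(r_P+r_Q) = 0.8350.
C_P = 0.8350·C_{A0}·X = 0.8350×4.21×0.882 = 3.10 mol/dm³.

3.10 mol/dm³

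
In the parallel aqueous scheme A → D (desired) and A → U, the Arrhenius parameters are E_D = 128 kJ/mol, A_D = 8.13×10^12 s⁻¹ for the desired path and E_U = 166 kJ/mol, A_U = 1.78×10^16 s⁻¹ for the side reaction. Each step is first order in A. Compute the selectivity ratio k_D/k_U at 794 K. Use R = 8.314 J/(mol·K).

0.144

Since both paths have the same order in A, the concentration cancels and S_{D/U} = k_D/k_U = (A_D/A_U)·exp[(E_U−E_D)/(RT)].
(E_U−E_D)/(RT) = (166−128)×10³/(8.314×794) = 38000/6601 = 5.756.
k_D/k_U = (8.13×10^12/1.78×10^16)·exp(5.756) = 4.567×10^-4 × 316.2 = 0.144.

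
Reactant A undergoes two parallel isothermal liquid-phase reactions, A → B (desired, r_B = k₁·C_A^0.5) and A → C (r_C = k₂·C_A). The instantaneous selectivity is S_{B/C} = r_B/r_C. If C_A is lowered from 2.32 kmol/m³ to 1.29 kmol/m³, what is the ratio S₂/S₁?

S_{B/C} = (k₁/k₂)·C_A^-0.5, so S₂/S₁ = (C_{A,2}/C_{A,1})^-0.5.
= (1.29/2.32)^(-0.5) = (0.5560)^(-0.5) = 1.34.

1.34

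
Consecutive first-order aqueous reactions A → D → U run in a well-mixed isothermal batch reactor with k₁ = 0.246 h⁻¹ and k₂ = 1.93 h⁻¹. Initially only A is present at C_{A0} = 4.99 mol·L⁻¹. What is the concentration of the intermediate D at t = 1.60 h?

Solving the coupled first-order balances gives C_D(t) = [k₁/(k₂−k₁)]·C_{A0}·(e^(−k₁t) − e^(−k₂t)).
e^(−k₁t) = e^(−0.246×1.60) = e^(−0.3936) = 0.6746; e^(−k₂t) = e^(−3.088) = 0.04559.
C_D = 0.246×4.99/(1.93−0.246) × (0.6746−0.04559) = 0.7289×0.6290 = 0.4585 mol·L⁻¹.

0.459 mol·L⁻¹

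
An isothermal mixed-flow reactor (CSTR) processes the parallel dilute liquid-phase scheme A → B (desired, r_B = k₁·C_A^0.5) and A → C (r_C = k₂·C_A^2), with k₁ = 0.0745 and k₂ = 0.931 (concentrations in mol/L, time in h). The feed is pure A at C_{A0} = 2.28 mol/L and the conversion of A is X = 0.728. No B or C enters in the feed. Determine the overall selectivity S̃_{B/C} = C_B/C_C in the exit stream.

0.164

Exit C_A = C_{A0}(1−X) = 2.28×0.272 = 0.6202 mol/L.
A CSTR operates uniformly at the exit composition, giving r_B = 0.05867 and r_C = 0.3581 (each k·C_A^n at C_A = 0.6202).
Overall selectivity = C_B/C_C = r_Bτ/(r_Cτ) = r_B/r_C = 0.164.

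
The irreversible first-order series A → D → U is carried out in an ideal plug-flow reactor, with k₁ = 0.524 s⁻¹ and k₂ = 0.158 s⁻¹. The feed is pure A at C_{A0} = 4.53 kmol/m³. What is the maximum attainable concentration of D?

2.70 kmol/m³

At the optimum, C_{D,max}/C_{A0} = (k₁/k₂)^[k₂/(k₂−k₁)].
= (0.524/0.158)^(0.158/(0.158−0.524)) = (3.316)^(-0.4317) = 0.5960.
C_{D,max} = 0.5960×4.53 = 2.70 kmol/m³.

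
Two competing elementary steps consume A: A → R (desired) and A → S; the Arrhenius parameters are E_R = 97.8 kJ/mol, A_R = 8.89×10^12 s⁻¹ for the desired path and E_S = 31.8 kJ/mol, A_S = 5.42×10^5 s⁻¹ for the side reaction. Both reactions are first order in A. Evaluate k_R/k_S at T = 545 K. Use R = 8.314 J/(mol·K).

7.74

Since both paths have the same order in A, the concentration cancels and S_{R/S} = k_R/k_S = (A_R/A_S)·exp[(E_S−E_R)/(RT)].
(E_S−E_R)/(RT) = (31.8−97.8)×10³/(8.314×545) = -66000/4531 = -14.57.
k_R/k_S = (8.89×10^12/5.42×10^5)·exp(-14.57) = 1.640×10^7 × 4.722×10^-7 = 7.74.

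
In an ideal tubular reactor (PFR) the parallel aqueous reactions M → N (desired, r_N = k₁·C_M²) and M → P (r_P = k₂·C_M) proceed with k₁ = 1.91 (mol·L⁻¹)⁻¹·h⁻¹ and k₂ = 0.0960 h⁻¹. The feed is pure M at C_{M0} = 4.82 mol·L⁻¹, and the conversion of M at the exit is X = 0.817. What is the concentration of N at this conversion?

3.85 mol·L⁻¹

C_M = C_{M0}(1−X) = 0.8821 mol·L⁻¹.
Along a PFR/batch, dC_P/dC_M = −r_P/(r_N+r_P) = −k₂/(k₂+k₁·C_M).
Integrating from C_{M0} to C_M: C_P = (0.0960/1.91)·ln[(0.0960+1.91·4.82)/(0.0960+1.91·0.882)] = 0.05026·ln(9.302/1.781) = 0.08309 mol·L⁻¹.
Then C_N = (C_{M0}−C_M) − C_P = 3.938 − 0.08309 = 3.855 mol·L⁻¹.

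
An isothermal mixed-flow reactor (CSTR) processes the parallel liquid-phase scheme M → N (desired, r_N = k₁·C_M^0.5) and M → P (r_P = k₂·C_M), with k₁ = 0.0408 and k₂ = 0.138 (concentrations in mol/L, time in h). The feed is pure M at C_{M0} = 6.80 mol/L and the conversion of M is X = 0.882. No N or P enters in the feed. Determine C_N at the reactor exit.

Exit C_M = C_{M0}(1−X) = 6.80×0.118 = 0.8024 mol/L.
A CSTR operates uniformly at the exit composition, giving r_N = 0.03655 and r_P = 0.1107 (each k·C_M^n at C_M = 0.8024).
Fraction of consumed M going to N: r_N/(r_N+r_P) = 0.2482.
C_N = 0.2482·C_{M0}·X = 0.2482×6.80×0.882 = 1.49 mol/L.

1.49 mol/L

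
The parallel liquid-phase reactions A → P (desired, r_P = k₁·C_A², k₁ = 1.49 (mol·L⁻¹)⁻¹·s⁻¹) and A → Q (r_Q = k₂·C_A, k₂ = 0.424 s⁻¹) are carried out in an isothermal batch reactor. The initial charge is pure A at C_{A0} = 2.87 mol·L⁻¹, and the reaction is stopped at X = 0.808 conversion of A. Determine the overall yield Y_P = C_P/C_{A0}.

C_A = C_{A0}(1−X) = 0.5510 mol·L⁻¹.
Along a PFR/batch, dC_Q/dC_A = −r_Q/(r_P+r_Q) = −k₂/(k₂+k₁·C_A).
Integrating from C_{A0} to C_A: C_Q = (0.424/1.49)·ln[(0.424+1.49·2.87)/(0.424+1.49·0.551)] = 0.2846·ln(4.700/1.245) = 0.3780 mol·L⁻¹.
Then C_P = (C_{A0}−C_A) − C_Q = 2.319 − 0.3780 = 1.941 mol·L⁻¹.
Y_P = C_P/C_{A0} = 1.941/2.87 = 0.676.

0.676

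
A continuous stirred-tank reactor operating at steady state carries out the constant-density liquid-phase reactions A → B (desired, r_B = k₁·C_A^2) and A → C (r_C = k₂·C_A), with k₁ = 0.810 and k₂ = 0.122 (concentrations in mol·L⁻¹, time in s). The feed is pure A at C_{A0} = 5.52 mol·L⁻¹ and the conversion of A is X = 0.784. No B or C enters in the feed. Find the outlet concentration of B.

Exit C_A = C_{A0}(1−X) = 5.52×0.216 = 1.192 mol·L⁻¹.
Rates in a CSTR are evaluated at the outlet concentration: r_B = 0.810×1.192^2 = 1.152, r_C = 0.122×1.192 = 0.1455.
Fraction of consumed A going to B: r_B/(r_B+r_C) = 0.8878.
C_B = 0.8878·C_{A0}·X = 0.8878×5.52×0.784 = 3.84 mol·L⁻¹.

3.84 mol·L⁻¹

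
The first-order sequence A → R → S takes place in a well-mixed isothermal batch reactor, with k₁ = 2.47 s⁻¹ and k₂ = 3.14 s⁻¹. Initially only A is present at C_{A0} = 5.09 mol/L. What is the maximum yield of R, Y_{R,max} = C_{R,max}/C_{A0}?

At the optimum, C_{R,max}/C_{A0} = (k₁/k₂)^[k₂/(k₂−k₁)].
= (2.47/3.14)^(3.14/(3.14−2.47)) = (0.7866)^(4.687) = 0.3247.

0.325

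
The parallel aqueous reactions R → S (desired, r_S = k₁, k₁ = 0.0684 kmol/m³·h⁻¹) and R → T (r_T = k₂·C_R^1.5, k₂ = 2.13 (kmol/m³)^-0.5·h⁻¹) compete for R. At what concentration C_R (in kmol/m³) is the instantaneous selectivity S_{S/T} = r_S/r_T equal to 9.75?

0.0221 kmol/m³

S_{S/T} = (k₁/k₂)·C_R^-1.5 ⇒ C_R = (S·k₂/k₁)^(1/(-1.5)).
= (9.75×2.13/0.0684)^(-0.6667) = (303.6)^(-0.6667) = 0.0221 kmol/m³.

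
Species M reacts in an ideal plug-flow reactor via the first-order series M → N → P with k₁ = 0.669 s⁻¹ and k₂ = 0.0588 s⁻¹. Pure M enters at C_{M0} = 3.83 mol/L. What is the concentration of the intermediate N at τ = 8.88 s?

The intermediate concentration in a first-order A→B→C sequence is C_N = k₁C_{M0}(e^(−k₁τ) − e^(−k₂τ))/(k₂−k₁).
e^(−k₁τ) = e^(−0.669×8.88) = e^(−5.941) = 0.002630; e^(−k₂τ) = e^(−0.5221) = 0.5932.
C_N = 0.669×3.83/(0.0588−0.669) × (0.002630−0.5932) = (-4.199)×(-0.5906) = 2.480 mol/L.

2.48 mol/L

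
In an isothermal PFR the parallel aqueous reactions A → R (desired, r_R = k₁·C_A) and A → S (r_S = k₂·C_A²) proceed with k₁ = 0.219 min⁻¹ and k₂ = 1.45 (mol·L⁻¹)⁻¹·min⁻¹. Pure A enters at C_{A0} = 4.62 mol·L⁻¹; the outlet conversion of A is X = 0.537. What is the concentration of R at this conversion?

0.111 mol·L⁻¹

C_A = C_{A0}(1−X) = 2.139 mol·L⁻¹.
Along a PFR/batch, dC_R/dC_A = −r_R/(r_R+r_S) = −k₁/(k₁+k₂·C_A).
Integrating from C_{A0} to C_A: C_R = (0.219/1.45)·ln[(0.219+1.45·4.62)/(0.219+1.45·2.14)] = 0.1510·ln(6.918/3.321) = 0.1109 mol·L⁻¹.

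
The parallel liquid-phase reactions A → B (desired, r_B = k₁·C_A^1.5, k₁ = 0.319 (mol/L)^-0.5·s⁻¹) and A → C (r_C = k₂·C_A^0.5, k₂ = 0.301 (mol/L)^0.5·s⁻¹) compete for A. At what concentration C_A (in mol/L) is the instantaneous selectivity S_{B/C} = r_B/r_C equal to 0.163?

0.154 mol/L

S_{B/C} = (k₁/k₂)·C_A ⇒ C_A = S·k₂/k₁.
= 0.163×0.301/0.319 = 0.154 mol/L.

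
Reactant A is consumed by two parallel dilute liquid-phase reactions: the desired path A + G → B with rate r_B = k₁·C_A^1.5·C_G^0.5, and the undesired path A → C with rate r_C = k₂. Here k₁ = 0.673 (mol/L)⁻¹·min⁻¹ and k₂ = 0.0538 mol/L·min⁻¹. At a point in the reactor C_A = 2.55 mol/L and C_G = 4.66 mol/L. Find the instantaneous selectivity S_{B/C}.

110

S_{B/C} = r_B/r_C = (k₁·C_A^1.5·C_G^0.5)/(k₂) = (k₁/k₂)·C_A^1.5·C_G^0.5.
= (0.673×2.550^1.5×4.660^0.5) / (0.0538) = 5.916/0.05380 = 110.
Since the desired path is higher order in A, keeping C_A high (PFR or concentrated feed) favours B.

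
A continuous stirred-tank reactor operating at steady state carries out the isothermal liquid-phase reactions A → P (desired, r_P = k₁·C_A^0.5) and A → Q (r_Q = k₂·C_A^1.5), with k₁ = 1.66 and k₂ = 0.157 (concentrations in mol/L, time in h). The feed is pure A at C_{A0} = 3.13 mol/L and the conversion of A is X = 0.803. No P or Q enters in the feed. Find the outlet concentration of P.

2.37 mol/L

Exit C_A = C_{A0}(1−X) = 3.13×0.197 = 0.6166 mol/L.
A CSTR operates uniformly at the exit composition, giving r_P = 1.304 and r_Q = 0.07602 (each k·C_A^n at C_A = 0.6166).
Fraction of consumed A going to P: r_P/(r_P+r_Q) = 0.9449.
C_P = 0.9449·C_{A0}·X = 0.9449×3.13×0.803 = 2.37 mol/L.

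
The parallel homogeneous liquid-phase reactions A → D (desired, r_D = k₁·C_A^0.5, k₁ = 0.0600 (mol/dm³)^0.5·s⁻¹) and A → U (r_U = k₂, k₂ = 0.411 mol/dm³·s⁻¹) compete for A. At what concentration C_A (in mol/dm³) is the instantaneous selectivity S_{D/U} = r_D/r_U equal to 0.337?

S_{D/U} = (k₁/k₂)·C_A^0.5 ⇒ C_A = (S·k₂/k₁)^(2).
= (0.337×0.411/0.0600)^(2) = (2.308)^(2) = 5.33 mol/dm³.

5.33 mol/dm³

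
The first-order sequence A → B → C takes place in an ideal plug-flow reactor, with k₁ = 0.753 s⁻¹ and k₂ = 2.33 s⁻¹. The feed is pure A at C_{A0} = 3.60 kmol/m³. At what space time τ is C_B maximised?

For first-order series the maximum of C_B occurs at τ_opt = ln(k₂/k₁)/(k₂−k₁).
= ln(2.33/0.753)/(2.33−0.753) = ln(3.094)/1.577 = 1.130/1.577 = 0.716 s.

0.716 s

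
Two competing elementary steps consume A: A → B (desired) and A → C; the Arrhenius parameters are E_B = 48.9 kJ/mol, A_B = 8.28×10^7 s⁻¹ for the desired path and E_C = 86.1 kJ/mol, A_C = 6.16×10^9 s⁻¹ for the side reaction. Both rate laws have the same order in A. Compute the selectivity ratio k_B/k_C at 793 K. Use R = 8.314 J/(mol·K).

With equal orders, S_{B/C} = k_B/k_C = (A_B/A_C)·exp[(E_C−E_B)/(RT)].
(E_C−E_B)/(RT) = (86.1−48.9)×10³/(8.314×793) = 37200/6593 = 5.642.
k_B/k_C = (8.28×10^7/6.16×10^9)·exp(5.642) = 0.01344 × 282.1 = 3.79.
Since E_B < E_C, lowering the temperature improves selectivity toward B.

3.79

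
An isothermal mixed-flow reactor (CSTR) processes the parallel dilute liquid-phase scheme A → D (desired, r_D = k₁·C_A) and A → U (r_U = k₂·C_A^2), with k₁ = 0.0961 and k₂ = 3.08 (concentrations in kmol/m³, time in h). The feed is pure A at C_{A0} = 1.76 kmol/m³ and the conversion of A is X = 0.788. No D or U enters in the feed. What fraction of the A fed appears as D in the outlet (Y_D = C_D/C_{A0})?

Exit C_A = C_{A0}(1−X) = 1.76×0.212 = 0.3731 kmol/m³.
A CSTR operates uniformly at the exit composition, giving r_D = 0.03586 and r_U = 0.4288 (each k·C_A^n at C_A = 0.3731).
Fraction of consumed A going to D: r_D/(r_D+r_U) = 0.07717.
C_D = 0.07717·C_{A0}·X = 0.07717×1.76×0.788 = 0.107 kmol/m³; Y_D = C_D/C_{A0} = 0.0608.

0.0608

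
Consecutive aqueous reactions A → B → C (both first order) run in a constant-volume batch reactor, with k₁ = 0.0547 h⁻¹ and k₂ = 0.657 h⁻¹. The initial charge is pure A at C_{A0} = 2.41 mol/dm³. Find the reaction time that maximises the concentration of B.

4.13 h

The intermediate peaks when r₁ = r₂, i.e. k₁e^(−k₁t) = k₂e^(−k₂t), giving t_opt = ln(k₂/k₁)/(k₂−k₁).
= ln(0.657/0.0547)/(0.657−0.0547) = ln(12.01)/0.6023 = 2.486/0.6023 = 4.13 h.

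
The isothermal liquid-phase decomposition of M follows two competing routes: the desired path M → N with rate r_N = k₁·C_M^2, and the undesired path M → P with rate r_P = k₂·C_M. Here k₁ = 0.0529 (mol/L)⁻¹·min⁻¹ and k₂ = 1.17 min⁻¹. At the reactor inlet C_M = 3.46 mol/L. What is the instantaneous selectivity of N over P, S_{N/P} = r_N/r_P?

S_{N/P} = r_N/r_P = (k₁·C_M^2)/(k₂·C_M) = (k₁/k₂)·C_M.
= (0.0529×3.460^2) / (1.17×3.460) = 0.6333/4.048 = 0.156.
Since the desired path is higher order in M, keeping C_M high (PFR or concentrated feed) favours N.

0.156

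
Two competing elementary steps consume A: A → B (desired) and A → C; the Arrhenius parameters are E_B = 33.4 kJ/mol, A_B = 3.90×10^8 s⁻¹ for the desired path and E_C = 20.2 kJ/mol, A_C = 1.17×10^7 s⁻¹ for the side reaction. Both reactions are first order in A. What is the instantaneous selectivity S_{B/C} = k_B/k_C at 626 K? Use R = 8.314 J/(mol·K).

2.64

k_B/k_C = (A_B/A_C)·exp[−(E_B−E_C)/(RT)] = (A_B/A_C)·exp[(E_C−E_B)/(RT)].
(E_C−E_B)/(RT) = (20.2−33.4)×10³/(8.314×626) = -13200/5205 = -2.536.
k_B/k_C = (3.90×10^8/1.17×10^7)·exp(-2.536) = 33.33 × 0.07916 = 2.64.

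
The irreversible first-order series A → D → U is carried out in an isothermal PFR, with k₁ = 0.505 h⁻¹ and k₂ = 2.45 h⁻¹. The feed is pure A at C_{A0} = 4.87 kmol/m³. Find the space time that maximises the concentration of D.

Setting dC_D/dτ = 0 gives τ_opt = ln(k₂/k₁)/(k₂−k₁).
= ln(2.45/0.505)/(2.45−0.505) = ln(4.851)/1.945 = 1.579/1.945 = 0.812 h.

0.812 h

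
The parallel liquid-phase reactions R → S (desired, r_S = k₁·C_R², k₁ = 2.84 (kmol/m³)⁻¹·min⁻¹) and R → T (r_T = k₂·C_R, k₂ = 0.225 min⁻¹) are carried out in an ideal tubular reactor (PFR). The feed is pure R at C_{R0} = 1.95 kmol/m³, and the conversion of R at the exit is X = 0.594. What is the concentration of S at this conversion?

C_R = C_{R0}(1−X) = 0.7917 kmol/m³.
Along a PFR/batch, dC_T/dC_R = −r_T/(r_S+r_T) = −k₂/(k₂+k₁·C_R).
Integrating from C_{R0} to C_R: C_T = (0.225/2.84)·ln[(0.225+2.84·1.95)/(0.225+2.84·0.792)] = 0.07923·ln(5.763/2.473) = 0.06701 kmol/m³.
Then C_S = (C_{R0}−C_R) − C_T = 1.158 − 0.06701 = 1.091 kmol/m³.

1.09 kmol/m³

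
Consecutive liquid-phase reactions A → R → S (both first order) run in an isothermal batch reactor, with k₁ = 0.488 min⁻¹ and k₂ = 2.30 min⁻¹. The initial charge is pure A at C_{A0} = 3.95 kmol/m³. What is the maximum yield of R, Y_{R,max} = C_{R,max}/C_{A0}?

Evaluating C_R at t_opt = ln(k₂/k₁)/(k₂−k₁) gives C_{R,max}/C_{A0} = (k₁/k₂)^[k₂/(k₂−k₁)].
= (0.488/2.30)^(2.30/(2.30−0.488)) = (0.2122)^(1.269) = 0.1398.

0.140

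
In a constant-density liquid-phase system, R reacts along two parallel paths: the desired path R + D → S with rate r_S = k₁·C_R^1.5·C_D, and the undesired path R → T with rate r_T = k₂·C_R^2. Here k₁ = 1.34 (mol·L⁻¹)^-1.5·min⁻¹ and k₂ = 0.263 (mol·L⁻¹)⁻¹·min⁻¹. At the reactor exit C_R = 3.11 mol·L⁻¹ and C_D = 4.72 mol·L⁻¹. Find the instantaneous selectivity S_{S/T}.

S_{S/T} = r_S/r_T = (k₁·C_R^1.5·C_D)/(k₂·C_R^2) = (k₁/k₂)·C_R^-0.5·C_D.
= (1.34×3.110^1.5×4.720) / (0.263×3.110^2) = 34.69/2.544 = 13.6.
The undesired path is higher order in R, so low C_R (CSTR or dilute feed) favours S.

13.6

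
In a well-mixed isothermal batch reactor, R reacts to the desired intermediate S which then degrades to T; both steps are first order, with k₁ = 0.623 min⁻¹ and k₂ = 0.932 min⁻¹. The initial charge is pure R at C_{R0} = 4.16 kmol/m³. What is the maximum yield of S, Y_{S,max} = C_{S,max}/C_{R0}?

For a first-order series the maximum intermediate yield is C_{S,max}/C_{R0} = (k₁/k₂)^[k₂/(k₂−k₁)].
= (0.623/0.932)^(0.932/(0.932−0.623)) = (0.6685)^(3.016) = 0.2967.

0.297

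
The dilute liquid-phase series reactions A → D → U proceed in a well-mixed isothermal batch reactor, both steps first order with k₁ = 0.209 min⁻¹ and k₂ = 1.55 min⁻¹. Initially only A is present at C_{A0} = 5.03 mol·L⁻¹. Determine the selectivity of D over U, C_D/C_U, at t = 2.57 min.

For first-order series with pure A initially, C_D(t) = k₁C_{A0}/(k₂−k₁)·(e^(−k₁t) − e^(−k₂t)).
e^(−k₁t) = e^(−0.209×2.57) = e^(−0.5371) = 0.5844; e^(−k₂t) = e^(−3.983) = 0.01862.
C_D = 0.209×5.03/(1.55−0.209) × (0.5844−0.01862) = 0.7839×0.5658 = 0.4436 mol·L⁻¹.
C_A = C_{A0}e^(−k₁t) = 2.940 mol·L⁻¹, so C_U = C_{A0}−C_A−C_D = 1.647 mol·L⁻¹; C_D/C_U = 0.269.

0.269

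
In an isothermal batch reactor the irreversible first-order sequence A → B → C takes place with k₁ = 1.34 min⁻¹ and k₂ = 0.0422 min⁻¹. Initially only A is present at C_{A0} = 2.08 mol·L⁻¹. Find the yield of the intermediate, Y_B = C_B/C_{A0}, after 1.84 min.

0.868

For first-order series with pure A initially, C_B(t) = k₁C_{A0}/(k₂−k₁)·(e^(−k₁t) − e^(−k₂t)).
e^(−k₁t) = e^(−1.34×1.84) = e^(−2.466) = 0.08496; e^(−k₂t) = e^(−0.07765) = 0.9253.
C_B = 1.34×2.08/(0.0422−1.34) × (0.08496−0.9253) = (-2.148)×(-0.8403) = 1.805 mol·L⁻¹.
Y_B = C_B/C_{A0} = 1.805/2.08 = 0.868.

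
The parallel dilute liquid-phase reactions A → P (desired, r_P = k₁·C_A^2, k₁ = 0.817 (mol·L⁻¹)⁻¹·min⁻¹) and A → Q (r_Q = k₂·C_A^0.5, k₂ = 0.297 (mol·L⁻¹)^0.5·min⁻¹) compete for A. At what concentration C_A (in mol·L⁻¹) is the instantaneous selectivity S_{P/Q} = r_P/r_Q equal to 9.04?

S_{P/Q} = (k₁/k₂)·C_A^1.5 ⇒ C_A = (S·k₂/k₁)^(1/1.5).
= (9.04×0.297/0.817)^(0.6667) = (3.286)^(0.6667) = 2.21 mol·L⁻¹.

2.21 mol·L⁻¹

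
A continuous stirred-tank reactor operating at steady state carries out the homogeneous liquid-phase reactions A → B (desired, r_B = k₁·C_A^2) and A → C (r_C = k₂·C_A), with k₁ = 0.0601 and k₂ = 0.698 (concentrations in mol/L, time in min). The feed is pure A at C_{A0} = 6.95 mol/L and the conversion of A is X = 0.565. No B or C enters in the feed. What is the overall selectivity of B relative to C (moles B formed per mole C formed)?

Exit C_A = C_{A0}(1−X) = 6.95×0.435 = 3.023 mol/L.
Rates in a CSTR are evaluated at the outlet concentration: r_B = 0.0601×3.023^2 = 0.5493, r_C = 0.698×3.023 = 2.110.
Overall selectivity = C_B/C_C = r_Bτ/(r_Cτ) = r_B/r_C = 0.260.

0.260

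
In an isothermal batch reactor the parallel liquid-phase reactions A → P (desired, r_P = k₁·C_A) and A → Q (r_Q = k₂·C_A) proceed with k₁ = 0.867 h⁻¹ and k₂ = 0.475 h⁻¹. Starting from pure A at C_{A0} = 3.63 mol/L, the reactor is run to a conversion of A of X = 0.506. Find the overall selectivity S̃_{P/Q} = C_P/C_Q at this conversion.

C_A = C_{A0}(1−X) = 1.793 mol/L.
Both paths are first order in A, so the instantaneous fraction to P is constant: dC_P/d(−C_A) = k₁/(k₁+k₂) = 0.6461.
C_P = 0.6461·(C_{A0}−C_A) = 0.6461×1.837 = 1.19 mol/L.
C_Q = (C_{A0}−C_A)−C_P = 0.6501 mol/L; S̃_{P/Q} = 1.187/0.6501 = 1.83.

1.83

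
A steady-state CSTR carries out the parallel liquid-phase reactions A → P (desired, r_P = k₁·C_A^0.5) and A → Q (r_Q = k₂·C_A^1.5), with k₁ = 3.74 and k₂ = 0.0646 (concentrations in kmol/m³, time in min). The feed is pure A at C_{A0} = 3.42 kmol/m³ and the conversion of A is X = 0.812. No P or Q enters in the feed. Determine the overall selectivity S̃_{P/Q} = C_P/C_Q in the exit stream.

Exit C_A = C_{A0}(1−X) = 3.42×0.188 = 0.6430 kmol/m³.
In a CSTR the entire volume is at exit conditions, so r_P = 3.74×0.6430^0.5 = 2.999 and r_Q = 0.0646×0.6430^1.5 = 0.03330.
Overall selectivity = C_P/C_Q = r_Pτ/(r_Qτ) = r_P/r_Q = 90.0.

90.0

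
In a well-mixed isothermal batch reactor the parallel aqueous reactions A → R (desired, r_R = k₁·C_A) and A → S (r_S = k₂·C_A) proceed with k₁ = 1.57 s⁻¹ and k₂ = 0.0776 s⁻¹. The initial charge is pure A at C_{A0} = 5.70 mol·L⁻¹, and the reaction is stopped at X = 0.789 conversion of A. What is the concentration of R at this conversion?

4.29 mol·L⁻¹

C_A = C_{A0}(1−X) = 1.203 mol·L⁻¹.
Both paths are first order in A, so the instantaneous fraction to R is constant: dC_R/d(−C_A) = k₁/(k₁+k₂) = 0.9529.
C_R = 0.9529·(C_{A0}−C_A) = 0.9529×4.497 = 4.29 mol·L⁻¹.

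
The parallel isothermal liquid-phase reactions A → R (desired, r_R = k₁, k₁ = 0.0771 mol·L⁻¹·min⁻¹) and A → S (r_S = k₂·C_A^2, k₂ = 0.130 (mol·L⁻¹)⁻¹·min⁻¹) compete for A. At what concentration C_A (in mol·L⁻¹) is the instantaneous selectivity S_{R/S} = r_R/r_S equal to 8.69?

0.261 mol·L⁻¹

S_{R/S} = (k₁/k₂)·C_A^-2 ⇒ C_A = (S·k₂/k₁)^(-0.5).
= (8.69×0.130/0.0771)^(-0.5) = (14.65)^(-0.5) = 0.261 mol·L⁻¹.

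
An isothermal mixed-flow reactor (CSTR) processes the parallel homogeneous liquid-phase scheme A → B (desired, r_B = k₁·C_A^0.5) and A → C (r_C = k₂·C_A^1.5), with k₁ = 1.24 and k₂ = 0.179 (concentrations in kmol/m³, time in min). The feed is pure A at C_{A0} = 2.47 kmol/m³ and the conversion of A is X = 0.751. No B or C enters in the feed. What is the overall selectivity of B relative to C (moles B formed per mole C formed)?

Exit C_A = C_{A0}(1−X) = 2.47×0.249 = 0.6150 kmol/m³.
In a CSTR the entire volume is at exit conditions, so r_B = 1.24×0.6150^0.5 = 0.9725 and r_C = 0.179×0.6150^1.5 = 0.08634.
Overall selectivity = C_B/C_C = r_Bτ/(r_Cτ) = r_B/r_C = 11.3.

11.3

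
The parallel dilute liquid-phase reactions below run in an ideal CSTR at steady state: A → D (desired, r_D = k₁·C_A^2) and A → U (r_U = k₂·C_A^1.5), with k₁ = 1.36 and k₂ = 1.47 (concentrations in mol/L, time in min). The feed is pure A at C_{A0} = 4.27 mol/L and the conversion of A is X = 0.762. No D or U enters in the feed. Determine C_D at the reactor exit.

Exit C_A = C_{A0}(1−X) = 4.27×0.238 = 1.016 mol/L.
Rates in a CSTR are evaluated at the outlet concentration: r_D = 1.36×1.016^2 = 1.405, r_U = 1.47×1.016^1.5 = 1.506.
Fraction of consumed A going to D: r_D/(r_D+r_U) = 0.4826.
C_D = 0.4826·C_{A0}·X = 0.4826×4.27×0.762 = 1.57 mol/L.

1.57 mol/L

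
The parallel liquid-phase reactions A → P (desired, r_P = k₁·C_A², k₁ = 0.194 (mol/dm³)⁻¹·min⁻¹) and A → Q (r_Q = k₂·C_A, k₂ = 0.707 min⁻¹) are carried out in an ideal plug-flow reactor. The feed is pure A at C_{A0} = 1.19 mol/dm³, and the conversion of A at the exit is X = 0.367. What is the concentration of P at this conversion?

C_A = C_{A0}(1−X) = 0.7533 mol/dm³.
Along a PFR/batch, dC_Q/dC_A = −r_Q/(r_P+r_Q) = −k₂/(k₂+k₁·C_A).
Integrating from C_{A0} to C_A: C_Q = (0.707/0.194)·ln[(0.707+0.194·1.19)/(0.707+0.194·0.753)] = 3.644·ln(0.9379/0.8531) = 0.3451 mol/dm³.
Then C_P = (C_{A0}−C_A) − C_Q = 0.4367 − 0.3451 = 0.09167 mol/dm³.

0.0917 mol/dm³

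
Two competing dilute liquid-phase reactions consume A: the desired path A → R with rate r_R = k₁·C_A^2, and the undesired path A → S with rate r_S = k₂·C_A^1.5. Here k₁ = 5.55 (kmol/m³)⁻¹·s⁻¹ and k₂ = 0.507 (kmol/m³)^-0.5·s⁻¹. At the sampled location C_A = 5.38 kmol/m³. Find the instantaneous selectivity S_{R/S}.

25.4

S_{R/S} = r_R/r_S = (k₁·C_A^2)/(k₂·C_A^1.5) = (k₁/k₂)·C_A^0.5.
= (5.55×5.380^2) / (0.507×5.380^1.5) = 160.6/6.327 = 25.4.
Since the desired path is higher order in A, keeping C_A high (PFR or concentrated feed) favours R.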